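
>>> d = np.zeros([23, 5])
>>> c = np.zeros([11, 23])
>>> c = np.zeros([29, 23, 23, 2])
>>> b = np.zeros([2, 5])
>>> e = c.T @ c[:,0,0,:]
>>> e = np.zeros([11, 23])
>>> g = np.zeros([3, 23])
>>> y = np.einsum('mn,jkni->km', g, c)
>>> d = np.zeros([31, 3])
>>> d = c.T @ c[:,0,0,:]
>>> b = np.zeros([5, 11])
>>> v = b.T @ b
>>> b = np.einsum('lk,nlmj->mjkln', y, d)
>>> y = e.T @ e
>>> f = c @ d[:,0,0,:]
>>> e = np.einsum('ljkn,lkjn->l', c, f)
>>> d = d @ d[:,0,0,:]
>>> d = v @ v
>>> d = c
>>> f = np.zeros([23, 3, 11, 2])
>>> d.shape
(29, 23, 23, 2)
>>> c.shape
(29, 23, 23, 2)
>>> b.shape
(23, 2, 3, 23, 2)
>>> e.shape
(29,)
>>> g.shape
(3, 23)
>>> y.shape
(23, 23)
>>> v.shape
(11, 11)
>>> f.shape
(23, 3, 11, 2)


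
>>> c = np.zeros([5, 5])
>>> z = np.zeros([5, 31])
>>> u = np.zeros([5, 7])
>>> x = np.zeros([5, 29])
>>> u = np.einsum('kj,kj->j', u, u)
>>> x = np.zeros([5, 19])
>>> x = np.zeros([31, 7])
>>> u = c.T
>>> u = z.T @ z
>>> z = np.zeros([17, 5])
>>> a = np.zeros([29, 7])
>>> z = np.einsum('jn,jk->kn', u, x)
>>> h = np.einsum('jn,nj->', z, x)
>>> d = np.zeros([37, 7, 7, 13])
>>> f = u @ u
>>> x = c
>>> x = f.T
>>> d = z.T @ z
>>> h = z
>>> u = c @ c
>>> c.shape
(5, 5)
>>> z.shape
(7, 31)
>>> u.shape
(5, 5)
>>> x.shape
(31, 31)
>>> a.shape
(29, 7)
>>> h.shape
(7, 31)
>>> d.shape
(31, 31)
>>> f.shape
(31, 31)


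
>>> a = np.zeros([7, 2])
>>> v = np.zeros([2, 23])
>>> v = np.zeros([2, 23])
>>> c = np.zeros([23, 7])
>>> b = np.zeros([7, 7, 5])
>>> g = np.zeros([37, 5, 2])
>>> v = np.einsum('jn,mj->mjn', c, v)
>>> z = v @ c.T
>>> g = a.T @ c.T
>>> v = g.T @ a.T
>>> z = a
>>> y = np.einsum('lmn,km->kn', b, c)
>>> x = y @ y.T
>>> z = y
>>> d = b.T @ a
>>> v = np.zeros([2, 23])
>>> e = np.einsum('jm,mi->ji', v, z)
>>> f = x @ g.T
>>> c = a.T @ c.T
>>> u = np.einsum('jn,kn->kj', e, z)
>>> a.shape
(7, 2)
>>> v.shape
(2, 23)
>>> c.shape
(2, 23)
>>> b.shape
(7, 7, 5)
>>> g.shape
(2, 23)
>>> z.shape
(23, 5)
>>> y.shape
(23, 5)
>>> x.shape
(23, 23)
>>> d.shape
(5, 7, 2)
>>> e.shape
(2, 5)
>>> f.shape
(23, 2)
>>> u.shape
(23, 2)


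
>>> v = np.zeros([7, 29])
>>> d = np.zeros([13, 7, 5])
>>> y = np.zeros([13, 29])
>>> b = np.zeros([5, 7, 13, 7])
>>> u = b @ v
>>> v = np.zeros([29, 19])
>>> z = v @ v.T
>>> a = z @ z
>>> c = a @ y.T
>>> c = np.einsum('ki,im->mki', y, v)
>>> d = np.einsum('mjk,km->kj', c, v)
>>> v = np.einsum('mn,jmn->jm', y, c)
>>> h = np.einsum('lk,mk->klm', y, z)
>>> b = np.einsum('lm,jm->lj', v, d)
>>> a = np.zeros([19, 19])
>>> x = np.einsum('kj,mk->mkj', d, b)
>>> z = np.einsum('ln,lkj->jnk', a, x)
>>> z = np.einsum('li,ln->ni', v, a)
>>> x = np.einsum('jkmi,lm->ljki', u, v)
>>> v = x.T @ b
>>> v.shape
(29, 7, 5, 29)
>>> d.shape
(29, 13)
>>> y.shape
(13, 29)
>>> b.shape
(19, 29)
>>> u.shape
(5, 7, 13, 29)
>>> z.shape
(19, 13)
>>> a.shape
(19, 19)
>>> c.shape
(19, 13, 29)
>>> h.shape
(29, 13, 29)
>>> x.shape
(19, 5, 7, 29)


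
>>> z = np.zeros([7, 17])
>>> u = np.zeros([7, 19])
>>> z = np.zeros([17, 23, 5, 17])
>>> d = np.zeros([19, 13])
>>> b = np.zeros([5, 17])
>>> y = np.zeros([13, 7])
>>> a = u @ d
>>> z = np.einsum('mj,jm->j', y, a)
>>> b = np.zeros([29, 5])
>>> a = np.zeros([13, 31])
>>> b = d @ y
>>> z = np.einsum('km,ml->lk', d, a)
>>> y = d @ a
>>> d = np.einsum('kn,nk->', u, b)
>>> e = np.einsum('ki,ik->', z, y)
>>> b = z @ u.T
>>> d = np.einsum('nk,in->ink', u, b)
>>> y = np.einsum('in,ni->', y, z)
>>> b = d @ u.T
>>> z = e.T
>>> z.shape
()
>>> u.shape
(7, 19)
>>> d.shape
(31, 7, 19)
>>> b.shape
(31, 7, 7)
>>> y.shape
()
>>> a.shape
(13, 31)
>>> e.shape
()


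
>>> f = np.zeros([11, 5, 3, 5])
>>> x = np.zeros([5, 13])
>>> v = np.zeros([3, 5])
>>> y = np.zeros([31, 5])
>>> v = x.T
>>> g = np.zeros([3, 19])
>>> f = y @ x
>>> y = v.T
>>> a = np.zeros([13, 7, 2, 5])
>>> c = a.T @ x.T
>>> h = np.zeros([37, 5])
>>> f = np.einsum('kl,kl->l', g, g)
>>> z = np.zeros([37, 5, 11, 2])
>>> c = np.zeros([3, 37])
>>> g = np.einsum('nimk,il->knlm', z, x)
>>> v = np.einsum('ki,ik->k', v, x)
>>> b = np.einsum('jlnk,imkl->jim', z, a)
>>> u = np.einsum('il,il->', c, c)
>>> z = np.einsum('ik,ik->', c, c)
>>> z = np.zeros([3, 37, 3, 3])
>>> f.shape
(19,)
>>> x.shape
(5, 13)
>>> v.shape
(13,)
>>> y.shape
(5, 13)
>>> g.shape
(2, 37, 13, 11)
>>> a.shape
(13, 7, 2, 5)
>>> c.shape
(3, 37)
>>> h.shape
(37, 5)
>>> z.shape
(3, 37, 3, 3)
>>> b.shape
(37, 13, 7)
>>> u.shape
()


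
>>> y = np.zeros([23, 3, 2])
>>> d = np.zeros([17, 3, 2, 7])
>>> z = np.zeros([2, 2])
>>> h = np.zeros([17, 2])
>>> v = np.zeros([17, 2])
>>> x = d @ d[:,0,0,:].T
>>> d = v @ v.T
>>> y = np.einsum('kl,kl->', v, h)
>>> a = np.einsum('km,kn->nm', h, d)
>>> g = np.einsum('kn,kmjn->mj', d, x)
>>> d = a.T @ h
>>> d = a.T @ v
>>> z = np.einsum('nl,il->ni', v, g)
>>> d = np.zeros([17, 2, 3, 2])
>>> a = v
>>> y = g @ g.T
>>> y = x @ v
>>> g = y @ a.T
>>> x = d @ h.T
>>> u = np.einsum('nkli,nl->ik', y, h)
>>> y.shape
(17, 3, 2, 2)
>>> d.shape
(17, 2, 3, 2)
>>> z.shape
(17, 3)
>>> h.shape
(17, 2)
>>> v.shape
(17, 2)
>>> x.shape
(17, 2, 3, 17)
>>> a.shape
(17, 2)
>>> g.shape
(17, 3, 2, 17)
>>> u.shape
(2, 3)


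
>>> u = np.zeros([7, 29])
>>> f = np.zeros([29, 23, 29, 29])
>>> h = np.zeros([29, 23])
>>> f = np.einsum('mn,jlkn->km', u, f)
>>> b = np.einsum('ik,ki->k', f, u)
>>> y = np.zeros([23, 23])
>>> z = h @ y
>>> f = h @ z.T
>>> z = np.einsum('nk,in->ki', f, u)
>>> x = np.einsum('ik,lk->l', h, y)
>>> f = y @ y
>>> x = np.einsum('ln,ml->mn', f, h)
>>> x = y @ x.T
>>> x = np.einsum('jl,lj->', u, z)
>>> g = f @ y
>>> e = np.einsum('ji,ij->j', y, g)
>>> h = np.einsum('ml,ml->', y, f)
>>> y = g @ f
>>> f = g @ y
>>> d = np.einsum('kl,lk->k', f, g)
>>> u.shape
(7, 29)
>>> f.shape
(23, 23)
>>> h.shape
()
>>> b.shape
(7,)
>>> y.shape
(23, 23)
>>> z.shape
(29, 7)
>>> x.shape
()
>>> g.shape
(23, 23)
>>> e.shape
(23,)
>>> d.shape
(23,)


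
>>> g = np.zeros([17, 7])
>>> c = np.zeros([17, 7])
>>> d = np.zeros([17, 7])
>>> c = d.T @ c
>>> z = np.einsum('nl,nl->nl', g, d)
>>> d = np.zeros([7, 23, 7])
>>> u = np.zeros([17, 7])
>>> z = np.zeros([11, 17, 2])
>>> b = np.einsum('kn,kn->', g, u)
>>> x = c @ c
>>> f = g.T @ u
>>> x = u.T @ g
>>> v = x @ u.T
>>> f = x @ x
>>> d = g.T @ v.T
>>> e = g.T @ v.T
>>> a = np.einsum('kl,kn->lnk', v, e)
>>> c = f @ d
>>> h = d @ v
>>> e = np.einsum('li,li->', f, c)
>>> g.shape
(17, 7)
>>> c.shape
(7, 7)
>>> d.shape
(7, 7)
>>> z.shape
(11, 17, 2)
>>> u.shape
(17, 7)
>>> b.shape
()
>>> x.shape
(7, 7)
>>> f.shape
(7, 7)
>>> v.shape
(7, 17)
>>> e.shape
()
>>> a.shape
(17, 7, 7)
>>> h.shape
(7, 17)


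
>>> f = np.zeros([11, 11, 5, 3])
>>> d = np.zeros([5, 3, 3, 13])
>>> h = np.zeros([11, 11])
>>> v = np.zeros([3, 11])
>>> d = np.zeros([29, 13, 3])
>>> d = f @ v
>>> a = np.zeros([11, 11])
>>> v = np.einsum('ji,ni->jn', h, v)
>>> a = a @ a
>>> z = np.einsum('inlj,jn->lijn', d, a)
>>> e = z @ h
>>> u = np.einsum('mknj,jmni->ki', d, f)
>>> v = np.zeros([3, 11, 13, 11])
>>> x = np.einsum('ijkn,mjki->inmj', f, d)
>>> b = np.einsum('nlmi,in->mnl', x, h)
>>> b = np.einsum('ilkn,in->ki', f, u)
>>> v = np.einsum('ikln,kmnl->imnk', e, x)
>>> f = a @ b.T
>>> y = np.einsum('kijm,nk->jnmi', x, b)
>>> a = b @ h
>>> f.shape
(11, 5)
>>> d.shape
(11, 11, 5, 11)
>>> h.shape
(11, 11)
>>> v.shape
(5, 3, 11, 11)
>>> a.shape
(5, 11)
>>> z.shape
(5, 11, 11, 11)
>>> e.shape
(5, 11, 11, 11)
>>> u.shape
(11, 3)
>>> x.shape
(11, 3, 11, 11)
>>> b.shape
(5, 11)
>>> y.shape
(11, 5, 11, 3)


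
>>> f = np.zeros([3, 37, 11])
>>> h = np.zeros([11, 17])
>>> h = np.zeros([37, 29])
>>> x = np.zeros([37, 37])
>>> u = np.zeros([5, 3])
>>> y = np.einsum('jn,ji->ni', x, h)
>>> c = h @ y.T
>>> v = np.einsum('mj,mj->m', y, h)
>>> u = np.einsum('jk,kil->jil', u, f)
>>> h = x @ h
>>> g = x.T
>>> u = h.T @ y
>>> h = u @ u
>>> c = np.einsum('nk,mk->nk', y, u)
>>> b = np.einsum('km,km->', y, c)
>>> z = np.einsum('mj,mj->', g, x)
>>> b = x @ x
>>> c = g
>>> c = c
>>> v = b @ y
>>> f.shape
(3, 37, 11)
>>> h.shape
(29, 29)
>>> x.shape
(37, 37)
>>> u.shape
(29, 29)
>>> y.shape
(37, 29)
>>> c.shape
(37, 37)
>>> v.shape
(37, 29)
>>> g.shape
(37, 37)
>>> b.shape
(37, 37)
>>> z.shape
()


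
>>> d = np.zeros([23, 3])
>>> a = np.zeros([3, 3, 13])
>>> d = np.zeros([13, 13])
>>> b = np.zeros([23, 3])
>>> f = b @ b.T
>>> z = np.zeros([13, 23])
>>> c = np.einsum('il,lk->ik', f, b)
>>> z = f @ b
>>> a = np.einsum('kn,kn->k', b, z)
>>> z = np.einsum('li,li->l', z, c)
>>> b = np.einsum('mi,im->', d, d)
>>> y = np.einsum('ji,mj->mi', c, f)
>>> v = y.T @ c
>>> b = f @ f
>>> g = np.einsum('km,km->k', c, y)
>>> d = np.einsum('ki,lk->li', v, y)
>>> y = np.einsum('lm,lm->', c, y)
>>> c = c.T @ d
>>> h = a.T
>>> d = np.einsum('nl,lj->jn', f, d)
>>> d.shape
(3, 23)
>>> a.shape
(23,)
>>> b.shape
(23, 23)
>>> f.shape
(23, 23)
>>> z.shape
(23,)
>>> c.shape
(3, 3)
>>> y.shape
()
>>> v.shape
(3, 3)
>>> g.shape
(23,)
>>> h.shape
(23,)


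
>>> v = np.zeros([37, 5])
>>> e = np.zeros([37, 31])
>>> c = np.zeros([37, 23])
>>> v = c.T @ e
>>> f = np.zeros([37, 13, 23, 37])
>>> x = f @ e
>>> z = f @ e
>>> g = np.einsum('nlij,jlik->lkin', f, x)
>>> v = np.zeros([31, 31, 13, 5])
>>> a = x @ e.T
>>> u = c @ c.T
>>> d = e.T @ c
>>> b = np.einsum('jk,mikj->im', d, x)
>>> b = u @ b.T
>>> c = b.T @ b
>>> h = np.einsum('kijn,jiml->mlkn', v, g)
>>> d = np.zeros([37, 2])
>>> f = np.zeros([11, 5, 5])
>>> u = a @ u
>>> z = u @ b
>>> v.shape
(31, 31, 13, 5)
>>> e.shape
(37, 31)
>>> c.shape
(13, 13)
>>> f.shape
(11, 5, 5)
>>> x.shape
(37, 13, 23, 31)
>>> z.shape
(37, 13, 23, 13)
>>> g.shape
(13, 31, 23, 37)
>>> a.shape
(37, 13, 23, 37)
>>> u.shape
(37, 13, 23, 37)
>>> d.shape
(37, 2)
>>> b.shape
(37, 13)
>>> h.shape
(23, 37, 31, 5)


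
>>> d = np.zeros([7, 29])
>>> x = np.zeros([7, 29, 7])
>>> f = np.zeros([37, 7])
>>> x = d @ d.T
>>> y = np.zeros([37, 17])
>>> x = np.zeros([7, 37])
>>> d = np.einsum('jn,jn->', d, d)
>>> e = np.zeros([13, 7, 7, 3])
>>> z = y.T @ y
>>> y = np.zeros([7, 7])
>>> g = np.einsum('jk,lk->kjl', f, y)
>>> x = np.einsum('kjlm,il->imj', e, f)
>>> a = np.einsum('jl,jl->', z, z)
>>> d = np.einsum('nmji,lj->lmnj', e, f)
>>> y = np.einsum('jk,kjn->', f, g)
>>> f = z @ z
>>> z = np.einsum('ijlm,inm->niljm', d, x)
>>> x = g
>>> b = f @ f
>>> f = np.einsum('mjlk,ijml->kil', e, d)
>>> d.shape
(37, 7, 13, 7)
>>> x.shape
(7, 37, 7)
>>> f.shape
(3, 37, 7)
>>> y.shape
()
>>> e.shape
(13, 7, 7, 3)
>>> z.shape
(3, 37, 13, 7, 7)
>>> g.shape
(7, 37, 7)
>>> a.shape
()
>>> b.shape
(17, 17)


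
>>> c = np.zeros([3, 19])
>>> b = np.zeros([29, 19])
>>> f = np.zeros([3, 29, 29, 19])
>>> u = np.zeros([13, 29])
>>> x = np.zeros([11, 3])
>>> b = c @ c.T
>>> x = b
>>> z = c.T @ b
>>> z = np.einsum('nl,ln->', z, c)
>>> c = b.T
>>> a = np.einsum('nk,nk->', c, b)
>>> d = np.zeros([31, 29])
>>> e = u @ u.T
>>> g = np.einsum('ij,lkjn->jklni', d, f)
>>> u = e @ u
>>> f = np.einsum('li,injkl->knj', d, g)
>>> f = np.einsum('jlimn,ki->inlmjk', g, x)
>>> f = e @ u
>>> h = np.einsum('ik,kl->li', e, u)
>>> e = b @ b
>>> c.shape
(3, 3)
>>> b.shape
(3, 3)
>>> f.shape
(13, 29)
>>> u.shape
(13, 29)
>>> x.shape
(3, 3)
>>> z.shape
()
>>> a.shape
()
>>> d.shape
(31, 29)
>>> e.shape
(3, 3)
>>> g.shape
(29, 29, 3, 19, 31)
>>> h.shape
(29, 13)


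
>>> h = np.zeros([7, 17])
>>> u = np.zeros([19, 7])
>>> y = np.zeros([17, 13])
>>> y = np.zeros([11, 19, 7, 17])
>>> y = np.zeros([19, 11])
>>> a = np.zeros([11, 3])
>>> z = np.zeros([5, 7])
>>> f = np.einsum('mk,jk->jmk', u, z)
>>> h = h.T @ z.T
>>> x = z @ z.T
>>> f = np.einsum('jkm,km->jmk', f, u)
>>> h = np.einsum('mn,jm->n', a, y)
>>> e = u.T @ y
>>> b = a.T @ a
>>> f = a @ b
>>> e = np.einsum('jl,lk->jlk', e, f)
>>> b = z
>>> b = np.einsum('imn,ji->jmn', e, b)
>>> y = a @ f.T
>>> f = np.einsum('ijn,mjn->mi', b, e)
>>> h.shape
(3,)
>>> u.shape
(19, 7)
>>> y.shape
(11, 11)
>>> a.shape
(11, 3)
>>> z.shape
(5, 7)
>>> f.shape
(7, 5)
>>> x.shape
(5, 5)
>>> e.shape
(7, 11, 3)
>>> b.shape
(5, 11, 3)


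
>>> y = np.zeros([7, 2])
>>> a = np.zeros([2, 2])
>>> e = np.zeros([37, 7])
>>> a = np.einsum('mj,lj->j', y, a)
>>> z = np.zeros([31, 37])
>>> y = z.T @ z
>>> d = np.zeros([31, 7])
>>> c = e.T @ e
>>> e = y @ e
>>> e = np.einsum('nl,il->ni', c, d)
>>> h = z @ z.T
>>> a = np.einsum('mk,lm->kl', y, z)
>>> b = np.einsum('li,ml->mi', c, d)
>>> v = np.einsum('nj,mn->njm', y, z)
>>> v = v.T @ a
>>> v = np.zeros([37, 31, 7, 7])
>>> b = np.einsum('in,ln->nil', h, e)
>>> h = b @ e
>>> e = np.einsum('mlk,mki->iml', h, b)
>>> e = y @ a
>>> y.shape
(37, 37)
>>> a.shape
(37, 31)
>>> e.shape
(37, 31)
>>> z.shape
(31, 37)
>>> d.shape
(31, 7)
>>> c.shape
(7, 7)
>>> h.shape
(31, 31, 31)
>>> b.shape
(31, 31, 7)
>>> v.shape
(37, 31, 7, 7)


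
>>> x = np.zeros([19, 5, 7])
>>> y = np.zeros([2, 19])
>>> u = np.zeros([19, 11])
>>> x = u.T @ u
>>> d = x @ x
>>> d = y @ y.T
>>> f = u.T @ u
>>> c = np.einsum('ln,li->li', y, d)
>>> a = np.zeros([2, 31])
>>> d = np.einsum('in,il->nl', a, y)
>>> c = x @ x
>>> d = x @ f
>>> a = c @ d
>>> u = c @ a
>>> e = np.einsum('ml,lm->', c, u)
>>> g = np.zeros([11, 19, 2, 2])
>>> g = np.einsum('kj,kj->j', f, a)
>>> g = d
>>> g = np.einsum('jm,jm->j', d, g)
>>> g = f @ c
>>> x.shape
(11, 11)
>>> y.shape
(2, 19)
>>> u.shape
(11, 11)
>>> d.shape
(11, 11)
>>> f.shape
(11, 11)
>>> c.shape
(11, 11)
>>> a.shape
(11, 11)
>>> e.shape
()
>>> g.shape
(11, 11)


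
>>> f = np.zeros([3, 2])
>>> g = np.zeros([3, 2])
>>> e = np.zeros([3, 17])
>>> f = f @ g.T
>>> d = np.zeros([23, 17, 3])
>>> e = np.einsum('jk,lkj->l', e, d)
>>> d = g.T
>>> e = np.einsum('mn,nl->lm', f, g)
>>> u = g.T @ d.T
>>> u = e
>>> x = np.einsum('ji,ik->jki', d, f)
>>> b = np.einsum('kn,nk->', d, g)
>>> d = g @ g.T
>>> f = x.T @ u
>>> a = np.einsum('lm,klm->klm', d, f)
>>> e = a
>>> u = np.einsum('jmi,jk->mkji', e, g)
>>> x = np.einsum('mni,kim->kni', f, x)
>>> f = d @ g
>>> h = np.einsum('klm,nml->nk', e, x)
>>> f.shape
(3, 2)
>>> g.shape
(3, 2)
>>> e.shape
(3, 3, 3)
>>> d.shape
(3, 3)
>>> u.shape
(3, 2, 3, 3)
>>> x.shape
(2, 3, 3)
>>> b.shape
()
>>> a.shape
(3, 3, 3)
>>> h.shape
(2, 3)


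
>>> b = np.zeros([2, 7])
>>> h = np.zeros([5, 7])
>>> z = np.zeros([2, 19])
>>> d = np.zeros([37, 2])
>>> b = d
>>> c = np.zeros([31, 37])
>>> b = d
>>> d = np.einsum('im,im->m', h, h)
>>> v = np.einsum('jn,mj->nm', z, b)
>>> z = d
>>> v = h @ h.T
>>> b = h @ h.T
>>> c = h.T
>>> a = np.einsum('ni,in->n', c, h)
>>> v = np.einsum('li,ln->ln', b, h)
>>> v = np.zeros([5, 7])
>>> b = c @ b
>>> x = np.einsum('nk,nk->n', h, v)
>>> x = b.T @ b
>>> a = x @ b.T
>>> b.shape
(7, 5)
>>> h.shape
(5, 7)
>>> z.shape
(7,)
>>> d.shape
(7,)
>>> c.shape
(7, 5)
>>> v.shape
(5, 7)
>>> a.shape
(5, 7)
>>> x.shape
(5, 5)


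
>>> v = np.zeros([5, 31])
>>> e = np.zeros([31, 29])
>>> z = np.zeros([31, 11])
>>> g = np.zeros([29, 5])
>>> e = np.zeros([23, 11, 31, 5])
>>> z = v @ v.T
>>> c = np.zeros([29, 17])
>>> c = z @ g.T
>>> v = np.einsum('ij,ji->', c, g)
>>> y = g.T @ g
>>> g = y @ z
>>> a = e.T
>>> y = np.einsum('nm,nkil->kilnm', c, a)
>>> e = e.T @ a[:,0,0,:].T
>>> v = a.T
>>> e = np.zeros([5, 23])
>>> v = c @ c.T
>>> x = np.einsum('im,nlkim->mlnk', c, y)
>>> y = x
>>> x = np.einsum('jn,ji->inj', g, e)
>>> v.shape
(5, 5)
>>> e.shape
(5, 23)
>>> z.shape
(5, 5)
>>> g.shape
(5, 5)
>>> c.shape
(5, 29)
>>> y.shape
(29, 11, 31, 23)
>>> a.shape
(5, 31, 11, 23)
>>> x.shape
(23, 5, 5)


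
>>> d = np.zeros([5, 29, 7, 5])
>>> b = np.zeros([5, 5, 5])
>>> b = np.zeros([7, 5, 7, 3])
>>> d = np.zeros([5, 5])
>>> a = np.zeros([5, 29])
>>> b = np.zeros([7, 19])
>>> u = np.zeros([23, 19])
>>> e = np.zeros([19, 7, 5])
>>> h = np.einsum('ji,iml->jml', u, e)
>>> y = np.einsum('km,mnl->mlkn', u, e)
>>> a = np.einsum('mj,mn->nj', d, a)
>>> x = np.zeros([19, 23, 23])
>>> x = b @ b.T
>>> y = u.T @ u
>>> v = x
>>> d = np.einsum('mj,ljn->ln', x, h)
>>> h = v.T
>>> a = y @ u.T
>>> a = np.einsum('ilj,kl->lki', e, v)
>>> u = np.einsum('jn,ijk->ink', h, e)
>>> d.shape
(23, 5)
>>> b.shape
(7, 19)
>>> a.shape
(7, 7, 19)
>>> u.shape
(19, 7, 5)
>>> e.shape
(19, 7, 5)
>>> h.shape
(7, 7)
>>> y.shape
(19, 19)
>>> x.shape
(7, 7)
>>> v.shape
(7, 7)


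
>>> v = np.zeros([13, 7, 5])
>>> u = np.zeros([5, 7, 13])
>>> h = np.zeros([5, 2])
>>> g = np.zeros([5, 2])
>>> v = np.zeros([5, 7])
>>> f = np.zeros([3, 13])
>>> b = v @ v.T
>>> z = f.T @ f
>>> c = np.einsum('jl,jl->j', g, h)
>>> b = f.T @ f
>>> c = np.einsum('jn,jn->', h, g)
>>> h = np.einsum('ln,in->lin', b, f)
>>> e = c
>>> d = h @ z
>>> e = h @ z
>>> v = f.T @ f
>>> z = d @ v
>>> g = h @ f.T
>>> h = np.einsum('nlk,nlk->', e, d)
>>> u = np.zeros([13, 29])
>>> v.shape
(13, 13)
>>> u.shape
(13, 29)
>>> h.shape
()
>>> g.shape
(13, 3, 3)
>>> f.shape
(3, 13)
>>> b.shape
(13, 13)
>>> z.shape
(13, 3, 13)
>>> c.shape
()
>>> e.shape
(13, 3, 13)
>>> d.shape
(13, 3, 13)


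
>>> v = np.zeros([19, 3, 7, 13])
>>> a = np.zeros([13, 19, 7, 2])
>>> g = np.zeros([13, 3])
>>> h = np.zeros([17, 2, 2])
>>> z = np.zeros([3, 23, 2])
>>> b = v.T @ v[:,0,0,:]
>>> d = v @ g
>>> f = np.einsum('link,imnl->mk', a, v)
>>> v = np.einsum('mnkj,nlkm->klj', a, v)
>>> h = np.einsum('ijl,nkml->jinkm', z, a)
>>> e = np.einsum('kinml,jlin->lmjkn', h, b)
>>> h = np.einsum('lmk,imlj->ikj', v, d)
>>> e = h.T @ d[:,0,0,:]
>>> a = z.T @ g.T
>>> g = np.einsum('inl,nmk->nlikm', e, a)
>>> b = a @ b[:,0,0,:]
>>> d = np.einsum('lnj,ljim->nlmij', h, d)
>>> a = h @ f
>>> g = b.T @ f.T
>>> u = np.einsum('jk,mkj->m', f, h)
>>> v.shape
(7, 3, 2)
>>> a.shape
(19, 2, 2)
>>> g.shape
(13, 23, 3)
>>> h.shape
(19, 2, 3)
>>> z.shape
(3, 23, 2)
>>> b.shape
(2, 23, 13)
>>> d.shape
(2, 19, 3, 7, 3)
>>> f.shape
(3, 2)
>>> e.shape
(3, 2, 3)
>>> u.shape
(19,)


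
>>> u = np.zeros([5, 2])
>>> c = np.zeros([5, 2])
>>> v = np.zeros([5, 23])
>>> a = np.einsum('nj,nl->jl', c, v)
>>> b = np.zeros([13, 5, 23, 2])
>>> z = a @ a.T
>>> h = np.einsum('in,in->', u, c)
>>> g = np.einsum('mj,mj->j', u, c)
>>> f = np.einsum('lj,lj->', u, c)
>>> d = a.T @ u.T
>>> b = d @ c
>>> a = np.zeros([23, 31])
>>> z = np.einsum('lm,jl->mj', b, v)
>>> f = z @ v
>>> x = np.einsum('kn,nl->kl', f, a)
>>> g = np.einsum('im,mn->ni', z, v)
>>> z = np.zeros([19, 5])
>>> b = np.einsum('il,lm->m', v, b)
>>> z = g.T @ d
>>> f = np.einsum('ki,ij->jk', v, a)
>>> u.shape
(5, 2)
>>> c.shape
(5, 2)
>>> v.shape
(5, 23)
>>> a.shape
(23, 31)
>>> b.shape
(2,)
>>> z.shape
(2, 5)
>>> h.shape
()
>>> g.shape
(23, 2)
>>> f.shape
(31, 5)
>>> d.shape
(23, 5)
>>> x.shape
(2, 31)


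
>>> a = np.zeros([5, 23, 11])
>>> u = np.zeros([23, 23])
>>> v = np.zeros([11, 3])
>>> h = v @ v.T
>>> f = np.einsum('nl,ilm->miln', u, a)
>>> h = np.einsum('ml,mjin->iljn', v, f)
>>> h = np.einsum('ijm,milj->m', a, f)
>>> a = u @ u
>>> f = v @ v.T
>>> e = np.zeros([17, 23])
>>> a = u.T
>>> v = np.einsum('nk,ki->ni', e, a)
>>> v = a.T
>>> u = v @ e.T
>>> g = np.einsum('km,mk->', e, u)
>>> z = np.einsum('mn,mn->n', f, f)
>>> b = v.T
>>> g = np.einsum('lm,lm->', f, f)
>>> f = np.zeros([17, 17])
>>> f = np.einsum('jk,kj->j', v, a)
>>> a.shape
(23, 23)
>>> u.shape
(23, 17)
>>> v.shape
(23, 23)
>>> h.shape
(11,)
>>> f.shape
(23,)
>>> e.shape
(17, 23)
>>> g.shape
()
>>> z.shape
(11,)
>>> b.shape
(23, 23)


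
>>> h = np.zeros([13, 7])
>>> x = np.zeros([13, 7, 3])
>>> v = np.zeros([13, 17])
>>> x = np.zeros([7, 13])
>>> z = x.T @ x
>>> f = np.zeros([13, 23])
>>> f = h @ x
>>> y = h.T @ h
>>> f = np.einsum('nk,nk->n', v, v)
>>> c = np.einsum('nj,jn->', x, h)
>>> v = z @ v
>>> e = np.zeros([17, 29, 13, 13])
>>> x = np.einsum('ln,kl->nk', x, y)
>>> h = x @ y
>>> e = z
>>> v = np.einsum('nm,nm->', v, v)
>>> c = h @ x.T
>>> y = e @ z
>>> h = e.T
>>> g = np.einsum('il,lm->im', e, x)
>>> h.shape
(13, 13)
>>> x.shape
(13, 7)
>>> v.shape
()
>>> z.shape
(13, 13)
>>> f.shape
(13,)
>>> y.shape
(13, 13)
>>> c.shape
(13, 13)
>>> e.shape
(13, 13)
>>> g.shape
(13, 7)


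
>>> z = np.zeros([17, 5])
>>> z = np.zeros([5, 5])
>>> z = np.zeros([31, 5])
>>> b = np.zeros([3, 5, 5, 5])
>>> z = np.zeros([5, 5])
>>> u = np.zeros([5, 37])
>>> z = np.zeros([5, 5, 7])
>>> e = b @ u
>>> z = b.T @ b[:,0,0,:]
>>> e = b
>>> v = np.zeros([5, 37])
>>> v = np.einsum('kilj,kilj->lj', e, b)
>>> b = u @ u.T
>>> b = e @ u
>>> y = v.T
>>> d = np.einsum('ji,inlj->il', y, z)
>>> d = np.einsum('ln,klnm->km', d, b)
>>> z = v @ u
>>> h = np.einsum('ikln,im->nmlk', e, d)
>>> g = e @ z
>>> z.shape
(5, 37)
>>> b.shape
(3, 5, 5, 37)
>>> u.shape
(5, 37)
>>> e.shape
(3, 5, 5, 5)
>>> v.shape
(5, 5)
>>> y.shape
(5, 5)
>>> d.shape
(3, 37)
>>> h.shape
(5, 37, 5, 5)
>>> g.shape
(3, 5, 5, 37)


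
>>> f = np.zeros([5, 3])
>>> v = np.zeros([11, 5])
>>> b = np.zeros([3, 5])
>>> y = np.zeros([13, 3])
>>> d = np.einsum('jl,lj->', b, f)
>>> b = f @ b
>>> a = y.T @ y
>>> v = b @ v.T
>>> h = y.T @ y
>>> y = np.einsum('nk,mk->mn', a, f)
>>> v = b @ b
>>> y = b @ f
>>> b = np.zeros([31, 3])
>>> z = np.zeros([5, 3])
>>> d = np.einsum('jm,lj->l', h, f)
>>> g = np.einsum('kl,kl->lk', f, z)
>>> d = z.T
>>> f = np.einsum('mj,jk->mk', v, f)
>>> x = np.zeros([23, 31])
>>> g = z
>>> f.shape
(5, 3)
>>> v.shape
(5, 5)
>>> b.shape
(31, 3)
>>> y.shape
(5, 3)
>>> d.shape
(3, 5)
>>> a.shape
(3, 3)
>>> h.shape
(3, 3)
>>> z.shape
(5, 3)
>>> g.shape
(5, 3)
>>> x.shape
(23, 31)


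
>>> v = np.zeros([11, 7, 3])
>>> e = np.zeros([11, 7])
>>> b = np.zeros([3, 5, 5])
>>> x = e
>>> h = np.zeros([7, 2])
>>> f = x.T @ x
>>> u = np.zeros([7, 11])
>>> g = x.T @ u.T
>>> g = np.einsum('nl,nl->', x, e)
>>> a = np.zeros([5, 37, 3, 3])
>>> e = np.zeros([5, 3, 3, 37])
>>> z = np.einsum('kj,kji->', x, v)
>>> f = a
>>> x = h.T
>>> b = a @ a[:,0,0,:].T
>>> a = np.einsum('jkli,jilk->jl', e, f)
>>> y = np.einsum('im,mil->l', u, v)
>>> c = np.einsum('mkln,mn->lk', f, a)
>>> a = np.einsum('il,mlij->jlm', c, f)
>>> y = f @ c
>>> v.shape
(11, 7, 3)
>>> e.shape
(5, 3, 3, 37)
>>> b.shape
(5, 37, 3, 5)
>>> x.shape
(2, 7)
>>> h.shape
(7, 2)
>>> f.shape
(5, 37, 3, 3)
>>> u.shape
(7, 11)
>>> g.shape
()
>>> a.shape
(3, 37, 5)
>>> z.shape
()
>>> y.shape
(5, 37, 3, 37)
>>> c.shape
(3, 37)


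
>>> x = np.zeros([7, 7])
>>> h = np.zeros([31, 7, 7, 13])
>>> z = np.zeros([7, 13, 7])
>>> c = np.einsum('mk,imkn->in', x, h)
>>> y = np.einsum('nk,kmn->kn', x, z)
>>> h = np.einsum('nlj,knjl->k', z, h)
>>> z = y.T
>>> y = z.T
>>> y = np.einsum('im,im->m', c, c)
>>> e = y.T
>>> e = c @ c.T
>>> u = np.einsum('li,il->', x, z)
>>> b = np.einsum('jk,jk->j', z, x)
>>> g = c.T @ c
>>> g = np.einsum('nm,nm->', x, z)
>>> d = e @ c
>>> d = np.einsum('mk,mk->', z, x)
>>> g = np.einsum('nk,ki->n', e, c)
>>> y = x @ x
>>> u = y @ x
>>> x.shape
(7, 7)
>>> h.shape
(31,)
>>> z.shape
(7, 7)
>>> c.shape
(31, 13)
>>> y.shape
(7, 7)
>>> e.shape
(31, 31)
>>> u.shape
(7, 7)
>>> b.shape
(7,)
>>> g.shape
(31,)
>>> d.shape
()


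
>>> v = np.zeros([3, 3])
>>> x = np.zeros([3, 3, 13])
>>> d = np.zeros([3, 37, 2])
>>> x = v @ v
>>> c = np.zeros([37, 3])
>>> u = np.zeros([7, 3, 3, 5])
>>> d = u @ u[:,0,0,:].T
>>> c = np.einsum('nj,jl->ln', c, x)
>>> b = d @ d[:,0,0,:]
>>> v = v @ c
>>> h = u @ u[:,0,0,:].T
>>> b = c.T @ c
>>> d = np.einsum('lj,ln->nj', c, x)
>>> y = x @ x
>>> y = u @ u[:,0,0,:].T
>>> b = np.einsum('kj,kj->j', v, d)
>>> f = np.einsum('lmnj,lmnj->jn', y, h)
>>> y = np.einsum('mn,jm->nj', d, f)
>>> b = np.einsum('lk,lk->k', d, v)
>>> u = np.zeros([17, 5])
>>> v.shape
(3, 37)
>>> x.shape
(3, 3)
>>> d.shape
(3, 37)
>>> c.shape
(3, 37)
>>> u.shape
(17, 5)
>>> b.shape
(37,)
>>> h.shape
(7, 3, 3, 7)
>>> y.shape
(37, 7)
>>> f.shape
(7, 3)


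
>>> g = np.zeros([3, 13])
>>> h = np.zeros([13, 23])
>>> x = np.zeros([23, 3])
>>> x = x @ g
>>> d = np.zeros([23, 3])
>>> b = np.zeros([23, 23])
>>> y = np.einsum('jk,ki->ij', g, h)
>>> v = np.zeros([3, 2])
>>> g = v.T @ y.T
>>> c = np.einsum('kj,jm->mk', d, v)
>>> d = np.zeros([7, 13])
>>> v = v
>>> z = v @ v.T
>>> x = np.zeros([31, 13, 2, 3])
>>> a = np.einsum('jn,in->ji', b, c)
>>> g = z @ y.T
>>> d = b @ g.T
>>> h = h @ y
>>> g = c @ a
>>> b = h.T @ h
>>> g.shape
(2, 2)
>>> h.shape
(13, 3)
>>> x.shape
(31, 13, 2, 3)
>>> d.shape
(23, 3)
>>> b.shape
(3, 3)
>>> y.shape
(23, 3)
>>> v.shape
(3, 2)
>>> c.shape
(2, 23)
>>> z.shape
(3, 3)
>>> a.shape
(23, 2)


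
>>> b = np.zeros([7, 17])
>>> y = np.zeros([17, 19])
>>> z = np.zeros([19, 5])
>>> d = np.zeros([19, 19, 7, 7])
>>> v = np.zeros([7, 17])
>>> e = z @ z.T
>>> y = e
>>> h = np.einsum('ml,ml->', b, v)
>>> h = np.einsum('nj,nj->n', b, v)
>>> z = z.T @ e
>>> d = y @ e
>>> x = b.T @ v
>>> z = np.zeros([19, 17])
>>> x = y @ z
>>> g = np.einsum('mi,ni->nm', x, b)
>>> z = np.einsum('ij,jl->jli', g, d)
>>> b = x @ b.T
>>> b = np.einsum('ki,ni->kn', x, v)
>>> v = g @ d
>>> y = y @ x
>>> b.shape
(19, 7)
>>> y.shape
(19, 17)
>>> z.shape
(19, 19, 7)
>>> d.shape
(19, 19)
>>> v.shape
(7, 19)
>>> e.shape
(19, 19)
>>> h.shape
(7,)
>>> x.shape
(19, 17)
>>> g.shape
(7, 19)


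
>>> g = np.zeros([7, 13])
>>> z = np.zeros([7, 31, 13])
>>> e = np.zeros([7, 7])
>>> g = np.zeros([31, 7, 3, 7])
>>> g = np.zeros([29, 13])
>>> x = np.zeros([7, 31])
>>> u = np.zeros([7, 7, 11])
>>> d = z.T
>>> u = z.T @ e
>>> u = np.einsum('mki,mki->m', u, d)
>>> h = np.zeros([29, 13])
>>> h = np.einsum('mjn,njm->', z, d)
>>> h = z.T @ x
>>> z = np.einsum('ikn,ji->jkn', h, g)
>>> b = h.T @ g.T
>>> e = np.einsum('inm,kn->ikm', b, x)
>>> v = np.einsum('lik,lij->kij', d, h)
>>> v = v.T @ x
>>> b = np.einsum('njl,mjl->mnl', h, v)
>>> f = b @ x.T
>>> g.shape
(29, 13)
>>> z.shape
(29, 31, 31)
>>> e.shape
(31, 7, 29)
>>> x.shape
(7, 31)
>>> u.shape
(13,)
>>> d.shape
(13, 31, 7)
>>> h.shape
(13, 31, 31)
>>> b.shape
(31, 13, 31)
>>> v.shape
(31, 31, 31)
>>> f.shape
(31, 13, 7)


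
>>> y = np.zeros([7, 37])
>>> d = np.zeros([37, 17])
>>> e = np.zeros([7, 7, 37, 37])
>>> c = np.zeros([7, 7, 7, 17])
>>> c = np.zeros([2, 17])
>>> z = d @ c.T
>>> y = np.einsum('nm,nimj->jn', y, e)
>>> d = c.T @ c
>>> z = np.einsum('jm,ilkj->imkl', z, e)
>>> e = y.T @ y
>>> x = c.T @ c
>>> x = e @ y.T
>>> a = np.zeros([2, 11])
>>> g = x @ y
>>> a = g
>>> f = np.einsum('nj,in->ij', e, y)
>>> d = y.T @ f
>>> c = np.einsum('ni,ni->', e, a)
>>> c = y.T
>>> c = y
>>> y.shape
(37, 7)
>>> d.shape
(7, 7)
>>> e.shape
(7, 7)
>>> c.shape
(37, 7)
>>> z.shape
(7, 2, 37, 7)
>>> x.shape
(7, 37)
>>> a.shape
(7, 7)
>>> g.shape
(7, 7)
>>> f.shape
(37, 7)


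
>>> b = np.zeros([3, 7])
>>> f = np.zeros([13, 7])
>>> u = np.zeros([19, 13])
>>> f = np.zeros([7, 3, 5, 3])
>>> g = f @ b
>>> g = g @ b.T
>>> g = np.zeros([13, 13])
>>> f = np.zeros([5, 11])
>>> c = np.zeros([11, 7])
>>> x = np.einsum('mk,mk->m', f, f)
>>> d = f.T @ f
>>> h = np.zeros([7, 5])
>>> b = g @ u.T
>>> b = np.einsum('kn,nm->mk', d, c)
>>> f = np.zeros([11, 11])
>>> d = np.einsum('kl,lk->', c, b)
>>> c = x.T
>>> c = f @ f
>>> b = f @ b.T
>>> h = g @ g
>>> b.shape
(11, 7)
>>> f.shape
(11, 11)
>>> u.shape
(19, 13)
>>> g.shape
(13, 13)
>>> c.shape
(11, 11)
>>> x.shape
(5,)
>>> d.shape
()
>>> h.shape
(13, 13)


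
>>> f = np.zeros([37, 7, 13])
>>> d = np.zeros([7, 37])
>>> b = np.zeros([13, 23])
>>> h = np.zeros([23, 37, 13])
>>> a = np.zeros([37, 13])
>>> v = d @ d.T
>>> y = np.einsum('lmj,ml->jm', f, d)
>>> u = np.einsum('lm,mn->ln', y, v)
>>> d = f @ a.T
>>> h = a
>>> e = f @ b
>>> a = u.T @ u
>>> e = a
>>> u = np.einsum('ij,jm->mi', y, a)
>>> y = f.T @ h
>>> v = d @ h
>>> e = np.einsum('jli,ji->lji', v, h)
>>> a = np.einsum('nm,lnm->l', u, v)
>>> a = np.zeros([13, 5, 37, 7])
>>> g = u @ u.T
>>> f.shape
(37, 7, 13)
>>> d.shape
(37, 7, 37)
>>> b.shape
(13, 23)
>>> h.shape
(37, 13)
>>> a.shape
(13, 5, 37, 7)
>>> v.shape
(37, 7, 13)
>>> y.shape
(13, 7, 13)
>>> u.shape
(7, 13)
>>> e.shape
(7, 37, 13)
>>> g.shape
(7, 7)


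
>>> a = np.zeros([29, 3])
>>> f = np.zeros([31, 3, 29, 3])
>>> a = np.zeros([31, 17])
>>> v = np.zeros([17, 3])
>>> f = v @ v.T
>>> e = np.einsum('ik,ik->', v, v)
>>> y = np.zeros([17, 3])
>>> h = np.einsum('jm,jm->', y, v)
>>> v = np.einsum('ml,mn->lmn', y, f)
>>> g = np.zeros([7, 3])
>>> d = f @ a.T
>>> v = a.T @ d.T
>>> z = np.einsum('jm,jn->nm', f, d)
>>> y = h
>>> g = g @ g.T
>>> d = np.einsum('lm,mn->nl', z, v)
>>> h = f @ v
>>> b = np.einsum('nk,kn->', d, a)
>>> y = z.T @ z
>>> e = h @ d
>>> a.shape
(31, 17)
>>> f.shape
(17, 17)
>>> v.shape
(17, 17)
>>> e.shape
(17, 31)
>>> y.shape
(17, 17)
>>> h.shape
(17, 17)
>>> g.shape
(7, 7)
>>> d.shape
(17, 31)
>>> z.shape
(31, 17)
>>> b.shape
()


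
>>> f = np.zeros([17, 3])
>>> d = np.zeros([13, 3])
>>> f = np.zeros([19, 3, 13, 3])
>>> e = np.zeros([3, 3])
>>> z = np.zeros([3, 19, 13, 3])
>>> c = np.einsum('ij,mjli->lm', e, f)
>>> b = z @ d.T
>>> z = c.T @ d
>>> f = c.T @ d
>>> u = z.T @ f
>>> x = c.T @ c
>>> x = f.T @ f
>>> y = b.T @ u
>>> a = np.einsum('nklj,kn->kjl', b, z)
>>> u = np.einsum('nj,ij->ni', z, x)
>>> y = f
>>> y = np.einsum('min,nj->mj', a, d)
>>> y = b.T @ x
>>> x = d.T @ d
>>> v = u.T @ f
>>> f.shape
(19, 3)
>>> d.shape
(13, 3)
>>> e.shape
(3, 3)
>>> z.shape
(19, 3)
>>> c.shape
(13, 19)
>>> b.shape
(3, 19, 13, 13)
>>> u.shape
(19, 3)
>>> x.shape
(3, 3)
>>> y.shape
(13, 13, 19, 3)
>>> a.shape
(19, 13, 13)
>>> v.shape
(3, 3)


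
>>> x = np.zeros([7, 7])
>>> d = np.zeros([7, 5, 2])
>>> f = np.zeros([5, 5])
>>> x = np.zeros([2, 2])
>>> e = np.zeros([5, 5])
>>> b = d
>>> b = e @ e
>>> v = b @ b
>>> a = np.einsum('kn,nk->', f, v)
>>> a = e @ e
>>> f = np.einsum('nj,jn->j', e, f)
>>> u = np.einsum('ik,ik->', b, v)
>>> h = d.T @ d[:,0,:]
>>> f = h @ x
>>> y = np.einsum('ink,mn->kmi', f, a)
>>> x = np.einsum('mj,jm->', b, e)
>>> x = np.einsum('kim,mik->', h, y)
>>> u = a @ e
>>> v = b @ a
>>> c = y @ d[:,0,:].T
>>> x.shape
()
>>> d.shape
(7, 5, 2)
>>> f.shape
(2, 5, 2)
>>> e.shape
(5, 5)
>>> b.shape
(5, 5)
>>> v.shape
(5, 5)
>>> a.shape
(5, 5)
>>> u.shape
(5, 5)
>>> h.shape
(2, 5, 2)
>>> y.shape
(2, 5, 2)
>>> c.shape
(2, 5, 7)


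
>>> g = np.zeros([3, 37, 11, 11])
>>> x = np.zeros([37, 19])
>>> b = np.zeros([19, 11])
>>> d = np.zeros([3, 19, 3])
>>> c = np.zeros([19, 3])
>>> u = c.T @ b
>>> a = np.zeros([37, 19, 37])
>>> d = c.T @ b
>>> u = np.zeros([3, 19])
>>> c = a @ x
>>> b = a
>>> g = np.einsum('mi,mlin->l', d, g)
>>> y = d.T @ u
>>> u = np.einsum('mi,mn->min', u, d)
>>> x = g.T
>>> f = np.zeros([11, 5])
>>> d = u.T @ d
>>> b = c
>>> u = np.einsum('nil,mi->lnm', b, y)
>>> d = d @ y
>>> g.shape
(37,)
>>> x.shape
(37,)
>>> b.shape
(37, 19, 19)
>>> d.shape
(11, 19, 19)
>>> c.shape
(37, 19, 19)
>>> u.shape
(19, 37, 11)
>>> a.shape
(37, 19, 37)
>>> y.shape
(11, 19)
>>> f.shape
(11, 5)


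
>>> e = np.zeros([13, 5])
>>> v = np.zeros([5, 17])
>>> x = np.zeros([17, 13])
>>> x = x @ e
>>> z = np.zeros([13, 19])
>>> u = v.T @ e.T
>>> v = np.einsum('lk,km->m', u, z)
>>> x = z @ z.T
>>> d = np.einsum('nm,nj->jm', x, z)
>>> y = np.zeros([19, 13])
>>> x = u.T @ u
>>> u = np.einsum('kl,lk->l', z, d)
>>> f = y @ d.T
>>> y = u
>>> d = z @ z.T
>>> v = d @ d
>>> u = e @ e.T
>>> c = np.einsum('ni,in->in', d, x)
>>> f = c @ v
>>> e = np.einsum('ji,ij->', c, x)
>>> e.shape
()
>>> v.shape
(13, 13)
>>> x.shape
(13, 13)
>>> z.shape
(13, 19)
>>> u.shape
(13, 13)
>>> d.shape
(13, 13)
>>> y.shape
(19,)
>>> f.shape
(13, 13)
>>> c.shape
(13, 13)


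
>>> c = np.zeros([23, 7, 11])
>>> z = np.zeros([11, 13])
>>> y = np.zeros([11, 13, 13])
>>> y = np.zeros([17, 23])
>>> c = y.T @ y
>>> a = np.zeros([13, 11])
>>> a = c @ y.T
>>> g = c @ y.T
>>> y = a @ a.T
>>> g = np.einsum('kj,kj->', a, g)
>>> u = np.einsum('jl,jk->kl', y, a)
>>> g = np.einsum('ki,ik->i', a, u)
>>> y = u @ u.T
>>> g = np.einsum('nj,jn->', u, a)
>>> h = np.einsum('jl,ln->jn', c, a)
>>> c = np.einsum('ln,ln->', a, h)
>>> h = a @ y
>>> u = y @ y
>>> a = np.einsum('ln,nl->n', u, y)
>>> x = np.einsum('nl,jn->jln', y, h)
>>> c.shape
()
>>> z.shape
(11, 13)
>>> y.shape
(17, 17)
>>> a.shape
(17,)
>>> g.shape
()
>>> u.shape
(17, 17)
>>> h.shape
(23, 17)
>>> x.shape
(23, 17, 17)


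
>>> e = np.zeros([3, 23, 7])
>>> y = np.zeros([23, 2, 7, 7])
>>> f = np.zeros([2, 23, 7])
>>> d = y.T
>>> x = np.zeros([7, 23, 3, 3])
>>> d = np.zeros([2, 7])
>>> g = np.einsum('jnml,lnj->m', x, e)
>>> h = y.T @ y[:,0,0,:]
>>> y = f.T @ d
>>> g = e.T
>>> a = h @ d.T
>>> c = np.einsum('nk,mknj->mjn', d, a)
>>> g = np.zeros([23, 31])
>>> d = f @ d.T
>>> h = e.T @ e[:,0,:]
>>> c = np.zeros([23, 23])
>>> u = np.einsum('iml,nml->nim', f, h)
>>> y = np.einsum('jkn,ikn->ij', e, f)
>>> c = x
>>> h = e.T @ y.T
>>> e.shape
(3, 23, 7)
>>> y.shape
(2, 3)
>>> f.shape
(2, 23, 7)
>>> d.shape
(2, 23, 2)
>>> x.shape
(7, 23, 3, 3)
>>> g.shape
(23, 31)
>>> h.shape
(7, 23, 2)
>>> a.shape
(7, 7, 2, 2)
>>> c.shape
(7, 23, 3, 3)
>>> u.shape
(7, 2, 23)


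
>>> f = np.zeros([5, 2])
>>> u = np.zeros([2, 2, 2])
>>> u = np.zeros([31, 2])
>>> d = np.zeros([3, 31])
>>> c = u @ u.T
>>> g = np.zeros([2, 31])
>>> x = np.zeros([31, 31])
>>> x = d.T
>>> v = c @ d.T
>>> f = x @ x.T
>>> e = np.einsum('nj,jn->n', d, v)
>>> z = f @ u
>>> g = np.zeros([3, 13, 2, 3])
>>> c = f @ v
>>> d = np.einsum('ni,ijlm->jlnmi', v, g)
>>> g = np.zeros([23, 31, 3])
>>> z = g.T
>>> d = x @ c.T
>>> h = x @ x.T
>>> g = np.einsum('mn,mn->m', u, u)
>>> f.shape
(31, 31)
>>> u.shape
(31, 2)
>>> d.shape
(31, 31)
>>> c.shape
(31, 3)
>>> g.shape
(31,)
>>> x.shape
(31, 3)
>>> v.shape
(31, 3)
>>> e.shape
(3,)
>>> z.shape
(3, 31, 23)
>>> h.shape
(31, 31)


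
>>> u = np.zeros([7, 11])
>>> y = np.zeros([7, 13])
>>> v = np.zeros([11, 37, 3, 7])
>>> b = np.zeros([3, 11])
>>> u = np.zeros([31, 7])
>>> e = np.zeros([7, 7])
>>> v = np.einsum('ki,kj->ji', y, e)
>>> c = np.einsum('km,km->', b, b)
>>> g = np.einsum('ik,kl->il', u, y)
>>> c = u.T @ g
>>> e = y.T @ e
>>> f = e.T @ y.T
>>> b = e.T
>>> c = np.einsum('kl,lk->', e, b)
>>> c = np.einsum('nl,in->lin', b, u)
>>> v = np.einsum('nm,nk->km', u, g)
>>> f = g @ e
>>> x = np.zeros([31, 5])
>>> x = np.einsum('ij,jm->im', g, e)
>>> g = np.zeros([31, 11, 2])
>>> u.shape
(31, 7)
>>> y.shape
(7, 13)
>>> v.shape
(13, 7)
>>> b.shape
(7, 13)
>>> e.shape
(13, 7)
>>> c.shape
(13, 31, 7)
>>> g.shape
(31, 11, 2)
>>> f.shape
(31, 7)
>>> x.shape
(31, 7)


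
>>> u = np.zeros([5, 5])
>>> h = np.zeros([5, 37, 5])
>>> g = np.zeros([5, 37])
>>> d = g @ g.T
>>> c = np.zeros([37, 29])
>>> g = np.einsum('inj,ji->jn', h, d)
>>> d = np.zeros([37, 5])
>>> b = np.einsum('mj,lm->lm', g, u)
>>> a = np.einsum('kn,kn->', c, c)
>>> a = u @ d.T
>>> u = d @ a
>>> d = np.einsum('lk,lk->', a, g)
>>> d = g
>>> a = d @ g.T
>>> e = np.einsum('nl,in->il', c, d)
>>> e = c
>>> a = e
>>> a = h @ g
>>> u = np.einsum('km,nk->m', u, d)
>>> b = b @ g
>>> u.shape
(37,)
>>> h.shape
(5, 37, 5)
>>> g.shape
(5, 37)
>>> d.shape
(5, 37)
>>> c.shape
(37, 29)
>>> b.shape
(5, 37)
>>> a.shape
(5, 37, 37)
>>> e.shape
(37, 29)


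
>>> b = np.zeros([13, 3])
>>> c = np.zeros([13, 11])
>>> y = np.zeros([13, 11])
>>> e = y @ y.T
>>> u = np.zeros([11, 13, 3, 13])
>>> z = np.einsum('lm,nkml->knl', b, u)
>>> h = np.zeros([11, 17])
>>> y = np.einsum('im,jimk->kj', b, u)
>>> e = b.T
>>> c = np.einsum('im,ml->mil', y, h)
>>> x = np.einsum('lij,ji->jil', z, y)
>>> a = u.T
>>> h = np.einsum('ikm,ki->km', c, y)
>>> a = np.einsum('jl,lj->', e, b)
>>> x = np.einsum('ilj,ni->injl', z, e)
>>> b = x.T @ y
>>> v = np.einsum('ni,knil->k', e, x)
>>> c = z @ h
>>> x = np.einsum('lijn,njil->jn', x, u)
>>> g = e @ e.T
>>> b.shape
(11, 13, 3, 11)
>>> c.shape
(13, 11, 17)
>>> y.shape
(13, 11)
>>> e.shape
(3, 13)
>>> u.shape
(11, 13, 3, 13)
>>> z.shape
(13, 11, 13)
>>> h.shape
(13, 17)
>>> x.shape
(13, 11)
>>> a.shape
()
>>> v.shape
(13,)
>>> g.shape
(3, 3)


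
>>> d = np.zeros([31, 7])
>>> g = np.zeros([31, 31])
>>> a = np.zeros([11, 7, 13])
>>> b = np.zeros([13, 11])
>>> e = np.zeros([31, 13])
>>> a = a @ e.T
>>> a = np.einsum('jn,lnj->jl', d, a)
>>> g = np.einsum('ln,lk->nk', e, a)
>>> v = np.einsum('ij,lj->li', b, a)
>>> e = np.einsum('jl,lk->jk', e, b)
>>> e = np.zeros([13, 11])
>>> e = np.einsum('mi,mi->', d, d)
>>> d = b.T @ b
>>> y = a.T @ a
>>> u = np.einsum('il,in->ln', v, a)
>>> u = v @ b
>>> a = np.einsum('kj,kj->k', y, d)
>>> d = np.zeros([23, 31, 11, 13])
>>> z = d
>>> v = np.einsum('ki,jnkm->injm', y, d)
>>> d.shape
(23, 31, 11, 13)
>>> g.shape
(13, 11)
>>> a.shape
(11,)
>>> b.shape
(13, 11)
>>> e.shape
()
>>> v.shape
(11, 31, 23, 13)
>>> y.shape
(11, 11)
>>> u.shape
(31, 11)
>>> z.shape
(23, 31, 11, 13)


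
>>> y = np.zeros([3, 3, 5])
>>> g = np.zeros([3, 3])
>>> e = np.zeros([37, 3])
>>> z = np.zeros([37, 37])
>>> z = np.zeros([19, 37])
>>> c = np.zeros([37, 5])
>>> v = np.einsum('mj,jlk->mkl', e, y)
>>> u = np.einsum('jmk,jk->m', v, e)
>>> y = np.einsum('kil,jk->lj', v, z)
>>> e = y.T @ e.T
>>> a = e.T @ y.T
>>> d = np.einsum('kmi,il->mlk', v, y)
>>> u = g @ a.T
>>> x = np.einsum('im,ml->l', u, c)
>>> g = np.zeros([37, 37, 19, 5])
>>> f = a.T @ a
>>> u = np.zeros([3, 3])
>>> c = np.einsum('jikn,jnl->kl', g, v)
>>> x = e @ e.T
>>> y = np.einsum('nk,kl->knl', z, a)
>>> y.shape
(37, 19, 3)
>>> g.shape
(37, 37, 19, 5)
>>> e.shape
(19, 37)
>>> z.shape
(19, 37)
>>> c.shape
(19, 3)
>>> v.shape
(37, 5, 3)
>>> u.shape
(3, 3)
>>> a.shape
(37, 3)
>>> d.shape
(5, 19, 37)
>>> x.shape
(19, 19)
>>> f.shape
(3, 3)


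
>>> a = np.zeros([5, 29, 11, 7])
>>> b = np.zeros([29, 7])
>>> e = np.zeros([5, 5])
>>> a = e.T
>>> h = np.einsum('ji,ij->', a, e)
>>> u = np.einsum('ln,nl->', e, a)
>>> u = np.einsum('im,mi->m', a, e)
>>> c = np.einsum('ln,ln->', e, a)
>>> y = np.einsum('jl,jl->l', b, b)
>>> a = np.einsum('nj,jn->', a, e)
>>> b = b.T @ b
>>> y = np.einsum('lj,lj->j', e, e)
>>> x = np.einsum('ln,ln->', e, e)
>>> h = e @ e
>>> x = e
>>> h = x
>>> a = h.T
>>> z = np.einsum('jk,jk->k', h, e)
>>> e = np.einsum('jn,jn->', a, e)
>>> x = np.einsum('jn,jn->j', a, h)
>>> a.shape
(5, 5)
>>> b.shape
(7, 7)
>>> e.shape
()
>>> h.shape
(5, 5)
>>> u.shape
(5,)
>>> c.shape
()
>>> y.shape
(5,)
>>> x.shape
(5,)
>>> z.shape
(5,)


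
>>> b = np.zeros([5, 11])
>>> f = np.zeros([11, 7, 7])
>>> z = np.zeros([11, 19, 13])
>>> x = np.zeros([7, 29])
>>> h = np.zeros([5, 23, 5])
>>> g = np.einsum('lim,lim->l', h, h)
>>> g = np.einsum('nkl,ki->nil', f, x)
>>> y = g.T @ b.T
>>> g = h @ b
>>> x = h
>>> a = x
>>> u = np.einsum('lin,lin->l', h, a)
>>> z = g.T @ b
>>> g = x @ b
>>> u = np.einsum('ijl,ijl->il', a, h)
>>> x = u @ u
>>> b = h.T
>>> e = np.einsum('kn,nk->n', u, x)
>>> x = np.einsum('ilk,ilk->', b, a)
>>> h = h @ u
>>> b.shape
(5, 23, 5)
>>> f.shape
(11, 7, 7)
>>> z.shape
(11, 23, 11)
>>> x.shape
()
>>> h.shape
(5, 23, 5)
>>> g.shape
(5, 23, 11)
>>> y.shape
(7, 29, 5)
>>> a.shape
(5, 23, 5)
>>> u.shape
(5, 5)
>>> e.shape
(5,)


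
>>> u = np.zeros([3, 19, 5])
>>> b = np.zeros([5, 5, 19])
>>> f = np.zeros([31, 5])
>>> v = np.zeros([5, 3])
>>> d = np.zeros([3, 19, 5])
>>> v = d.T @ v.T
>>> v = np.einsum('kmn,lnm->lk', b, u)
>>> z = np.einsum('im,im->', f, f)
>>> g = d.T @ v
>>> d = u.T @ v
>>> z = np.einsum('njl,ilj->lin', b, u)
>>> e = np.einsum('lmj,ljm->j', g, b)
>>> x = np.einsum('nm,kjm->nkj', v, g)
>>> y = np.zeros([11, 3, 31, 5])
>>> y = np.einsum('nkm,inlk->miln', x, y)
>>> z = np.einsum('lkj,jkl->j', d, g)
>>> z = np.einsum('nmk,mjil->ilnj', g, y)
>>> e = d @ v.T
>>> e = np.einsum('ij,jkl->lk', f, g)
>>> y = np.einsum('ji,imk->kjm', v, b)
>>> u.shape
(3, 19, 5)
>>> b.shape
(5, 5, 19)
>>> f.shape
(31, 5)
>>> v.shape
(3, 5)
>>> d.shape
(5, 19, 5)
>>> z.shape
(31, 3, 5, 11)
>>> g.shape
(5, 19, 5)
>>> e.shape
(5, 19)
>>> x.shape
(3, 5, 19)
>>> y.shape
(19, 3, 5)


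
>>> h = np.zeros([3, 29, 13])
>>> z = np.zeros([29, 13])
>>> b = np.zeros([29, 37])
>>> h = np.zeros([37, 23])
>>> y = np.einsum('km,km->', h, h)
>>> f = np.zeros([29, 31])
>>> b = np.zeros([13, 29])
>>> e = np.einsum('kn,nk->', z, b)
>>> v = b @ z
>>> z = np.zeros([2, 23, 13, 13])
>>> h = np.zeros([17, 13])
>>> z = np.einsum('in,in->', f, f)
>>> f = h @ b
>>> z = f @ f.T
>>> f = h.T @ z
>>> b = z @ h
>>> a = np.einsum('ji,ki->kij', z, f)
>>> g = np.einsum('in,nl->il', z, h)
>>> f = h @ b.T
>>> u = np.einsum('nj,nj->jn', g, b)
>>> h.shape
(17, 13)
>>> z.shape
(17, 17)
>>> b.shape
(17, 13)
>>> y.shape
()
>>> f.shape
(17, 17)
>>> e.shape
()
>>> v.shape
(13, 13)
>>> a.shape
(13, 17, 17)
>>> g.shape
(17, 13)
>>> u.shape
(13, 17)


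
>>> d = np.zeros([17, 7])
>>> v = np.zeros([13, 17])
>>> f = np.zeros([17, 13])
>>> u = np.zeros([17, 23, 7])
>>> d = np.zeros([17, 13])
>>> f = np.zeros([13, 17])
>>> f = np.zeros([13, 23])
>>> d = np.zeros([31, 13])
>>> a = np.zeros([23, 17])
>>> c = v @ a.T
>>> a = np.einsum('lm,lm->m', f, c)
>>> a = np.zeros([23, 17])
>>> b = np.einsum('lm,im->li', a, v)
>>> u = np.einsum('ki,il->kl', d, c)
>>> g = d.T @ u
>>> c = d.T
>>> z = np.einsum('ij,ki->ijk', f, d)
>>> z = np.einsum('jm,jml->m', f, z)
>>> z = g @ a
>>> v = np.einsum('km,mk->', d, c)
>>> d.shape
(31, 13)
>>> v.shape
()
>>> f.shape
(13, 23)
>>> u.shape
(31, 23)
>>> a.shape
(23, 17)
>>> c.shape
(13, 31)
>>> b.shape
(23, 13)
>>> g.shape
(13, 23)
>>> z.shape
(13, 17)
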